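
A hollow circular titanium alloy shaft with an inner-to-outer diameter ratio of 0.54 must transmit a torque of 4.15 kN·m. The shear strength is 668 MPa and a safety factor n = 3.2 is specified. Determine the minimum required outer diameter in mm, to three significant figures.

τ_allow = 668/3.2 = 208.8 MPa.
For a hollow shaft τ = 16T/[πd_o³(1−k⁴)] with k = 0.54, so 1−k⁴ = 0.9150.
d_o³ = 16T/[π τ_allow (1−k⁴)] = 16×4150000/(π×208.8×0.9150) = 110700 mm³.
d_o = 48.01 mm.

d_o = 48.0 mm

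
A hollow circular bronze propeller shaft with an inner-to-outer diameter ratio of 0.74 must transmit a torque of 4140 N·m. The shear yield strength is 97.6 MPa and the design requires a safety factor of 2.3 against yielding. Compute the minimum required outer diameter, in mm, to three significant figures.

d_o = 89.2 mm

τ_allow = 97.6/2.3 = 42.43 MPa.
For a hollow shaft τ = 16T/[πd_o³(1−k⁴)] with k = 0.74, so 1−k⁴ = 0.7001.
d_o³ = 16T/[π τ_allow (1−k⁴)] = 16×4140000/(π×42.43×0.7001) = 709700 mm³.
d_o = 89.20 mm.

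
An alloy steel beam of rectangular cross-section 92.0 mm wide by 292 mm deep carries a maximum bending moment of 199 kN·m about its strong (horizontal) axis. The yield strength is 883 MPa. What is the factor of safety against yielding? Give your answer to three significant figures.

Section modulus S = bh²/6 = 92.0×292²/6 = 1.307×10^6 mm³.
σ = M/S = 1.9900×10^8/1.307×10^6 = 152.2 MPa.
n = 883/152.2 = 5.801.

n = 5.80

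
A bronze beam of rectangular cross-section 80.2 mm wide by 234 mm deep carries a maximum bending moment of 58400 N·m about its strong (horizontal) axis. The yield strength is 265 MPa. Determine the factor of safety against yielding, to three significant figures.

Section modulus S = bh²/6 = 80.2×234²/6 = 731900 mm³.
σ = M/S = 5.8400×10^7/731900 = 79.79 MPa.
n = 265/79.79 = 3.321.

n = 3.32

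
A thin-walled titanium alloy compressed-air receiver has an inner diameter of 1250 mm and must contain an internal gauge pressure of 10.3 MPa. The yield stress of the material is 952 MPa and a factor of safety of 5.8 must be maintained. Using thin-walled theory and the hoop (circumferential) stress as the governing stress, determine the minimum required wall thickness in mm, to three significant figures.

σ_allow = 952/5.8 = 164.1 MPa.
Hoop stress σ_h = pD/(2t), so t = pD/(2σ_allow) = 10.3×1250/(2×164.1) = 39.22 mm.

t = 39.2 mm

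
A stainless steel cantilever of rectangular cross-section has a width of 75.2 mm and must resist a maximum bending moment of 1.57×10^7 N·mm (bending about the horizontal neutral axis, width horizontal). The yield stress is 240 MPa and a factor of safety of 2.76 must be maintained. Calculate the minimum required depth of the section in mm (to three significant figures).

h = 120 mm

σ_allow = 240/2.76 = 86.96 MPa.
For a rectangular section σ = 6M/(bh²), so h² = 6M/(b σ_allow) = 6×1.5700×10^7/(75.2×86.96) = 14410 mm².
h = 120.0 mm.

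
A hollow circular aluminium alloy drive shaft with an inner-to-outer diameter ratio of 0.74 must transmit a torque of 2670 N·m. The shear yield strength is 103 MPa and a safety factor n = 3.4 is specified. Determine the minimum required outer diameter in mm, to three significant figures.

τ_allow = 103/3.4 = 30.29 MPa.
For a hollow shaft τ = 16T/[πd_o³(1−k⁴)] with k = 0.74, so 1−k⁴ = 0.7001.
d_o³ = 16T/[π τ_allow (1−k⁴)] = 16×2670000/(π×30.29×0.7001) = 641100 mm³.
d_o = 86.23 mm.

d_o = 86.2 mm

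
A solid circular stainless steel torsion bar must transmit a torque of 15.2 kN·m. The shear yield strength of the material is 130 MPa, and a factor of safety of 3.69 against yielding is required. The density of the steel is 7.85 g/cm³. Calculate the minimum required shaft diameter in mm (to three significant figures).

d = 130 mm

Allowable shear stress τ_allow = 130/3.69 = 35.23 MPa.
For a solid shaft τ = 16T/(πd³), so d³ = 16T/(π τ_allow) = 16×1.5200×10^7/(π×35.23) = 2.197×10^6 mm³.
d = (2.197×10^6)^(1/3) = 130.0 mm.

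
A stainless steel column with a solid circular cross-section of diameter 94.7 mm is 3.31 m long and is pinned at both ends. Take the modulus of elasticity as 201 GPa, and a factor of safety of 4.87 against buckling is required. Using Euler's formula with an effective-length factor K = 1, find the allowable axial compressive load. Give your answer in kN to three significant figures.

P_allow = 147 kN

I = πd⁴/64 = π×94.7⁴/64 = 3.948×10^6 mm⁴.
Effective length L_e = KL = 1×3.31 m = 3310 mm.
Euler critical load P_cr = π²EI/L_e² = π²×201000×3.948×10^6/3310² = 714800 N.
P_allow = P_cr/n = 714800/4.87 = 146800 N.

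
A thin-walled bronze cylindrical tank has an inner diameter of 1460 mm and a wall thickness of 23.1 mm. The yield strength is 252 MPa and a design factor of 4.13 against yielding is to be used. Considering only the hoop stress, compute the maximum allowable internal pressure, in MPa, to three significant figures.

p_allow = 1.93 MPa

σ_allow = 252/4.13 = 61.02 MPa.
σ_h = pD/(2t) → p_allow = 2σ_allow t/D = 2×61.02×23.1/1460 = 1.931 MPa.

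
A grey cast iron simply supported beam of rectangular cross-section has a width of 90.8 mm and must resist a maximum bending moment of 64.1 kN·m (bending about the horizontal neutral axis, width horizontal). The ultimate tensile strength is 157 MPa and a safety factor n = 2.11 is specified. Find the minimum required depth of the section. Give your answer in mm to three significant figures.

h = 239 mm

σ_allow = 157/2.11 = 74.41 MPa.
For a rectangular section σ = 6M/(bh²), so h² = 6M/(b σ_allow) = 6×6.4100×10^7/(90.8×74.41) = 56930 mm².
h = 238.6 mm.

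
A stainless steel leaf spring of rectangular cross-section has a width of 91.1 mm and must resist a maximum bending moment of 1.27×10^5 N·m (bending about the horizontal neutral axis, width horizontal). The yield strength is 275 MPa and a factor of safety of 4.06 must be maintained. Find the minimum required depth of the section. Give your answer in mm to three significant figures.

σ_allow = 275/4.06 = 67.73 MPa.
For a rectangular section σ = 6M/(bh²), so h² = 6M/(b σ_allow) = 6×1.2700×10^8/(91.1×67.73) = 123500 mm².
h = 351.4 mm.

h = 351 mm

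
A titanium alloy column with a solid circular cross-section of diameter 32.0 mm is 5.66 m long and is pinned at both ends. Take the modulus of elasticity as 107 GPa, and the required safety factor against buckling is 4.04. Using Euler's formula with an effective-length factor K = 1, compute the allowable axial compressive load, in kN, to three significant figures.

P_allow = 0.420 kN

I = πd⁴/64 = π×32.0⁴/64 = 51470 mm⁴.
Effective length L_e = KL = 1×5.66 m = 5660 mm.
Euler critical load P_cr = π²EI/L_e² = π²×107000×51470/5660² = 1697 N.
P_allow = P_cr/n = 1697/4.04 = 420.0 N.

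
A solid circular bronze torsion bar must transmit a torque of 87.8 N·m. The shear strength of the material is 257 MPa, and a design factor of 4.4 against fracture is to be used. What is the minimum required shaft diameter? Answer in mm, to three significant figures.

Allowable shear stress τ_allow = 257/4.4 = 58.41 MPa.
For a solid shaft τ = 16T/(πd³), so d³ = 16T/(π τ_allow) = 16×87800/(π×58.41) = 7656 mm³.
d = (7656)^(1/3) = 19.71 mm.

d = 19.7 mm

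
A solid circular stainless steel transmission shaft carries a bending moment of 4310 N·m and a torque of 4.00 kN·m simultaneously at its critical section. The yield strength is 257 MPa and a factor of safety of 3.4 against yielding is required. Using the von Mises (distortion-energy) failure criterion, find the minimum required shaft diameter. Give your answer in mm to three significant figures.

σ_allow = σ_y/n = 257/3.4 = 75.59 MPa.
For a solid shaft σ_b = 32M/(πd³) and τ = 16T/(πd³), so the von Mises stress is σ' = (16/πd³)·√(4M²+3T²).
√(4M²+3T²) = √(4×(4.310×10^6)² + 3×(4.000×10^6)²) = 1.106×10^7 N·mm.
d³ = 16×1.106×10^7/(π×75.59) = 745100 mm³.
d = 90.66 mm.

d = 90.7 mm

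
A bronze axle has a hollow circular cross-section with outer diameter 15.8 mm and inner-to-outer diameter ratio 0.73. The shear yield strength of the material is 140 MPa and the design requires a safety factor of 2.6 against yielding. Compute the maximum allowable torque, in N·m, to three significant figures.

τ_allow = 140/2.6 = 53.85 MPa.
For a hollow shaft T_allow = τ_allow·πd_o³(1−k⁴)/16 with 1−k⁴ = 0.7160, so πd_o³(1−k⁴)/16 = 554.5 mm³.
T_allow = 53.85×554.5 = 29860 N·mm = 29.86 N·m.

T_allow = 29.9 N·m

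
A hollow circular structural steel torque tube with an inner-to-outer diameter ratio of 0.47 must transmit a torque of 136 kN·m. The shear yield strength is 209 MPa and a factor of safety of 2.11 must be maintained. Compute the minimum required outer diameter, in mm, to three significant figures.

d_o = 194 mm

τ_allow = 209/2.11 = 99.05 MPa.
For a hollow shaft τ = 16T/[πd_o³(1−k⁴)] with k = 0.47, so 1−k⁴ = 0.9512.
d_o³ = 16T/[π τ_allow (1−k⁴)] = 16×1.3600×10^8/(π×99.05×0.9512) = 7.351×10^6 mm³.
d_o = 194.4 mm.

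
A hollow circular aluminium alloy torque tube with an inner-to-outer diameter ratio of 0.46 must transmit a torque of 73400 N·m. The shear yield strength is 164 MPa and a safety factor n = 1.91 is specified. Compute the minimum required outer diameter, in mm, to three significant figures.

τ_allow = 164/1.91 = 85.86 MPa.
For a hollow shaft τ = 16T/[πd_o³(1−k⁴)] with k = 0.46, so 1−k⁴ = 0.9552.
d_o³ = 16T/[π τ_allow (1−k⁴)] = 16×7.3400×10^7/(π×85.86×0.9552) = 4.558×10^6 mm³.
d_o = 165.8 mm.

d_o = 166 mm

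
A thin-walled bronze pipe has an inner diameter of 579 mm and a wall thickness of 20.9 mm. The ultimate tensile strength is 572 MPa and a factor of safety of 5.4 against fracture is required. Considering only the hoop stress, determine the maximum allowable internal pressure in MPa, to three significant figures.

p_allow = 7.65 MPa

σ_allow = 572/5.4 = 105.9 MPa.
σ_h = pD/(2t) → p_allow = 2σ_allow t/D = 2×105.9×20.9/579 = 7.647 MPa.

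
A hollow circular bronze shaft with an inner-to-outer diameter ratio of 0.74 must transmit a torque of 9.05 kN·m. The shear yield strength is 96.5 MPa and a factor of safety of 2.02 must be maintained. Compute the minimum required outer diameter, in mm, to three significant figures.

τ_allow = 96.5/2.02 = 47.77 MPa.
For a hollow shaft τ = 16T/[πd_o³(1−k⁴)] with k = 0.74, so 1−k⁴ = 0.7001.
d_o³ = 16T/[π τ_allow (1−k⁴)] = 16×9050000/(π×47.77×0.7001) = 1.378×10^6 mm³.
d_o = 111.3 mm.

d_o = 111 mm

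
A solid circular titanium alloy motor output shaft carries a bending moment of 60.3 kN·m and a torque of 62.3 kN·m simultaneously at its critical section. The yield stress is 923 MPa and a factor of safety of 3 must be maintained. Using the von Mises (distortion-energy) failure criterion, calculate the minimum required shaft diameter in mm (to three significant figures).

d = 139 mm

σ_allow = σ_y/n = 923/3 = 307.7 MPa.
For a solid shaft σ_b = 32M/(πd³) and τ = 16T/(πd³), so the von Mises stress is σ' = (16/πd³)·√(4M²+3T²).
√(4M²+3T²) = √(4×(6.030×10^7)² + 3×(6.230×10^7)²) = 1.618×10^8 N·mm.
d³ = 16×1.618×10^8/(π×307.7) = 2.679×10^6 mm³.
d = 138.9 mm.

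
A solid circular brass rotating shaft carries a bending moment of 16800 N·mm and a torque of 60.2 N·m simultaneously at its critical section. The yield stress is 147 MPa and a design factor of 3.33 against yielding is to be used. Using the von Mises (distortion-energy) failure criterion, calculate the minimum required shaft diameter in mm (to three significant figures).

σ_allow = σ_y/n = 147/3.33 = 44.14 MPa.
For a solid shaft σ_b = 32M/(πd³) and τ = 16T/(πd³), so the von Mises stress is σ' = (16/πd³)·√(4M²+3T²).
√(4M²+3T²) = √(4×(16800)² + 3×(60200)²) = 109500 N·mm.
d³ = 16×109500/(π×44.14) = 12640 mm³.
d = 23.29 mm.

d = 23.3 mm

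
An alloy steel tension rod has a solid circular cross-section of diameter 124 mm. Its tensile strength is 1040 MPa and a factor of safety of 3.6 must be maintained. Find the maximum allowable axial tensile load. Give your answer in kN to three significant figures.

F_allow = 3490 kN

σ_allow = 1040/3.6 = 288.9 MPa.
A = πd²/4 = π×124²/4 = 12080 mm².
F_allow = σ_allow × A = 288.9×12080 = 3.489×10^6 N.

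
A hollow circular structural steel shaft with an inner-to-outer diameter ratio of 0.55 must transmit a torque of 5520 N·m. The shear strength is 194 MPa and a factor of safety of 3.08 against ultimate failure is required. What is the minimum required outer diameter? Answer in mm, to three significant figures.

τ_allow = 194/3.08 = 62.99 MPa.
For a hollow shaft τ = 16T/[πd_o³(1−k⁴)] with k = 0.55, so 1−k⁴ = 0.9085.
d_o³ = 16T/[π τ_allow (1−k⁴)] = 16×5520000/(π×62.99×0.9085) = 491300 mm³.
d_o = 78.91 mm.

d_o = 78.9 mm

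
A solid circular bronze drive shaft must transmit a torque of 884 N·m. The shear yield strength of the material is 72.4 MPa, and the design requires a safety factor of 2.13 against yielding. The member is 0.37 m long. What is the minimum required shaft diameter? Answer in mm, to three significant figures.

Allowable shear stress τ_allow = 72.4/2.13 = 33.99 MPa.
For a solid shaft τ = 16T/(πd³), so d³ = 16T/(π τ_allow) = 16×884000/(π×33.99) = 132500 mm³.
d = (132500)^(1/3) = 50.97 mm.

d = 51.0 mm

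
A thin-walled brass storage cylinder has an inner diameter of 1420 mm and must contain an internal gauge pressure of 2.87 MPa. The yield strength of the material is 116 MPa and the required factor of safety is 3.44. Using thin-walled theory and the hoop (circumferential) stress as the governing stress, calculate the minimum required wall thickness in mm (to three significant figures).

t = 60.4 mm

σ_allow = 116/3.44 = 33.72 MPa.
Hoop stress σ_h = pD/(2t), so t = pD/(2σ_allow) = 2.87×1420/(2×33.72) = 60.43 mm.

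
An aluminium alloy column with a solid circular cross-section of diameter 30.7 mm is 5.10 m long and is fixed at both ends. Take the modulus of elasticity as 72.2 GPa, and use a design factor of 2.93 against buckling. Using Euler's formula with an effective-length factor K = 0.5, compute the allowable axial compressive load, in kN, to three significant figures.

P_allow = 1.63 kN

I = πd⁴/64 = π×30.7⁴/64 = 43600 mm⁴.
Effective length L_e = KL = 0.5×5.10 m = 2550 mm.
Euler critical load P_cr = π²EI/L_e² = π²×72200×43600/2550² = 4778 N.
P_allow = P_cr/n = 4778/2.93 = 1631 N.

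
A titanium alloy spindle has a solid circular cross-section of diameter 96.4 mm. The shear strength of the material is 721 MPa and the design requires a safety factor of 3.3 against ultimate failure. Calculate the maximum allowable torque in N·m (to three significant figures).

τ_allow = 721/3.3 = 218.5 MPa.
For a solid shaft T_allow = τ_allow·πd³/16; πd³/16 = π×96.4³/16 = 175900 mm³.
T_allow = 218.5×175900 = 3.843×10^7 N·mm = 38430 N·m.

T_allow = 38400 N·m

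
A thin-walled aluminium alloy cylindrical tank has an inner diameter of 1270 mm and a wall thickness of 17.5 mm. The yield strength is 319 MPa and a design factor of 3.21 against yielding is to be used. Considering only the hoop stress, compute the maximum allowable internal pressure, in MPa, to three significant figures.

σ_allow = 319/3.21 = 99.38 MPa.
σ_h = pD/(2t) → p_allow = 2σ_allow t/D = 2×99.38×17.5/1270 = 2.739 MPa.

p_allow = 2.74 MPa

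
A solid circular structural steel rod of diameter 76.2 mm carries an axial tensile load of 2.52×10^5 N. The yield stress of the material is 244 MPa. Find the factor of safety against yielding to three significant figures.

A = πd²/4 = 4560 mm².
σ = F/A = 252000/4560 = 55.26 MPa.
n = 244/55.26 = 4.416.

n = 4.42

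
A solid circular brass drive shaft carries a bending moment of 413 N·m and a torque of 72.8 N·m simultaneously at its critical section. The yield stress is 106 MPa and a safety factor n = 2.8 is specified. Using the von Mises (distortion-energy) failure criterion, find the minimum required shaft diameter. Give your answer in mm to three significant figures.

σ_allow = σ_y/n = 106/2.8 = 37.86 MPa.
For a solid shaft σ_b = 32M/(πd³) and τ = 16T/(πd³), so the von Mises stress is σ' = (16/πd³)·√(4M²+3T²).
√(4M²+3T²) = √(4×(413000)² + 3×(72800)²) = 835600 N·mm.
d³ = 16×835600/(π×37.86) = 112400 mm³.
d = 48.26 mm.

d = 48.3 mm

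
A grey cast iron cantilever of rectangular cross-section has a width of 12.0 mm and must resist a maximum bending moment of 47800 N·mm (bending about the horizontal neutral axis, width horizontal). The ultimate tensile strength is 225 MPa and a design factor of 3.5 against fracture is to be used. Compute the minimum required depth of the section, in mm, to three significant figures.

σ_allow = 225/3.5 = 64.29 MPa.
For a rectangular section σ = 6M/(bh²), so h² = 6M/(b σ_allow) = 6×47800/(12.0×64.29) = 371.8 mm².
h = 19.28 mm.

h = 19.3 mm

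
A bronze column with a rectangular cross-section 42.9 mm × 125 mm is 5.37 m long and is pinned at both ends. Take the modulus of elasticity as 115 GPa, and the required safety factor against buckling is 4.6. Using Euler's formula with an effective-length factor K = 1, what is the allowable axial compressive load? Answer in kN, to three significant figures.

P_allow = 7.04 kN

Buckling occurs about the weak axis: I_min = h·b³/12 = 125×42.9³/12 = 822400 mm⁴ (b = 42.9 mm is the smaller dimension).
Effective length L_e = KL = 1×5.37 m = 5370 mm.
Euler critical load P_cr = π²EI/L_e² = π²×115000×822400/5370² = 32370 N.
P_allow = P_cr/n = 32370/4.6 = 7037 N.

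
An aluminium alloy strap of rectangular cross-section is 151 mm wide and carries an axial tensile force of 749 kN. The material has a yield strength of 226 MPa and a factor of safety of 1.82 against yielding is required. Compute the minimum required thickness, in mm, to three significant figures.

σ_allow = 226/1.82 = 124.2 MPa.
Required area A = F/σ_allow = 749000/124.2 = 6032 mm².
t = A/w = 6032/151 = 39.95 mm.

t = 39.9 mm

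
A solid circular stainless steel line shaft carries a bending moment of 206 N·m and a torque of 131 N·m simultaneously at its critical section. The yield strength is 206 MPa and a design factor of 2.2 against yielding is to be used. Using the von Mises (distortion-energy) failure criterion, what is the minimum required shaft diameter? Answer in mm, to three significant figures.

σ_allow = σ_y/n = 206/2.2 = 93.64 MPa.
For a solid shaft σ_b = 32M/(πd³) and τ = 16T/(πd³), so the von Mises stress is σ' = (16/πd³)·√(4M²+3T²).
√(4M²+3T²) = √(4×(206000)² + 3×(131000)²) = 470300 N·mm.
d³ = 16×470300/(π×93.64) = 25580 mm³.
d = 29.47 mm.

d = 29.5 mm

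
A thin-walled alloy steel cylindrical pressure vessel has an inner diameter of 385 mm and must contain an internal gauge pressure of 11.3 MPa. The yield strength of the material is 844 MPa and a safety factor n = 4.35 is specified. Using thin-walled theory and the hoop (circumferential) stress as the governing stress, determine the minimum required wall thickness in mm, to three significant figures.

t = 11.2 mm

σ_allow = 844/4.35 = 194.0 MPa.
Hoop stress σ_h = pD/(2t), so t = pD/(2σ_allow) = 11.3×385/(2×194.0) = 11.21 mm.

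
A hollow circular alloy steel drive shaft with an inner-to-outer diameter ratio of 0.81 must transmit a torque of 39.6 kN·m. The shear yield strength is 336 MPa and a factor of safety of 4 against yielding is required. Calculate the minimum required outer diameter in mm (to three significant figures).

d_o = 162 mm

τ_allow = 336/4 = 84.00 MPa.
For a hollow shaft τ = 16T/[πd_o³(1−k⁴)] with k = 0.81, so 1−k⁴ = 0.5695.
d_o³ = 16T/[π τ_allow (1−k⁴)] = 16×3.9600×10^7/(π×84.00×0.5695) = 4.216×10^6 mm³.
d_o = 161.5 mm.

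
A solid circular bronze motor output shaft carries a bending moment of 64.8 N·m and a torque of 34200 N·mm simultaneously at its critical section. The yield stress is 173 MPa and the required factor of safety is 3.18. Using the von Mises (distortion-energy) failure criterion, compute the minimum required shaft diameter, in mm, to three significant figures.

σ_allow = σ_y/n = 173/3.18 = 54.40 MPa.
For a solid shaft σ_b = 32M/(πd³) and τ = 16T/(πd³), so the von Mises stress is σ' = (16/πd³)·√(4M²+3T²).
√(4M²+3T²) = √(4×(64800)² + 3×(34200)²) = 142500 N·mm.
d³ = 16×142500/(π×54.40) = 13340 mm³.
d = 23.72 mm.

d = 23.7 mm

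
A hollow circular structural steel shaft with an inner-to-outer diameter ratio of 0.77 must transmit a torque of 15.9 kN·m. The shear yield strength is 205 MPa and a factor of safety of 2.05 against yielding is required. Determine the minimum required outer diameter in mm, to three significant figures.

d_o = 108 mm

τ_allow = 205/2.05 = 100.0 MPa.
For a hollow shaft τ = 16T/[πd_o³(1−k⁴)] with k = 0.77, so 1−k⁴ = 0.6485.
d_o³ = 16T/[π τ_allow (1−k⁴)] = 16×1.5900×10^7/(π×100.0×0.6485) = 1.249×10^6 mm³.
d_o = 107.7 mm.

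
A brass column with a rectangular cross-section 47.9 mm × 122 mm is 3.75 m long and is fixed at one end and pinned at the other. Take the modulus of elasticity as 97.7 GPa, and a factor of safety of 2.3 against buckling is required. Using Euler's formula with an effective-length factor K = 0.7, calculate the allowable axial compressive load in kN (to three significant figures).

Buckling occurs about the weak axis: I_min = h·b³/12 = 122×47.9³/12 = 1.117×10^6 mm⁴ (b = 47.9 mm is the smaller dimension).
Effective length L_e = KL = 0.7×3.75 m = 2625 mm.
Euler critical load P_cr = π²EI/L_e² = π²×97700×1.117×10^6/2625² = 156400 N.
P_allow = P_cr/n = 156400/2.3 = 67980 N.

P_allow = 68.0 kN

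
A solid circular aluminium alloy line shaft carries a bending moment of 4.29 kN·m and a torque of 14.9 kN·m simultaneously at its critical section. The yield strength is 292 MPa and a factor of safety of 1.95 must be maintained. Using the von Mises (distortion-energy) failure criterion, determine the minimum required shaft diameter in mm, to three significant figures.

σ_allow = σ_y/n = 292/1.95 = 149.7 MPa.
For a solid shaft σ_b = 32M/(πd³) and τ = 16T/(πd³), so the von Mises stress is σ' = (16/πd³)·√(4M²+3T²).
√(4M²+3T²) = √(4×(4.290×10^6)² + 3×(1.490×10^7)²) = 2.720×10^7 N·mm.
d³ = 16×2.720×10^7/(π×149.7) = 925000 mm³.
d = 97.43 mm.

d = 97.4 mm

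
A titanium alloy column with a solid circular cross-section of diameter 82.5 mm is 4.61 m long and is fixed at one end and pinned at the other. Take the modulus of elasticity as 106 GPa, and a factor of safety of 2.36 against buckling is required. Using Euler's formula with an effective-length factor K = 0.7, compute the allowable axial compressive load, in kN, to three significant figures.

P_allow = 96.8 kN

I = πd⁴/64 = π×82.5⁴/64 = 2.274×10^6 mm⁴.
Effective length L_e = KL = 0.7×4.61 m = 3227 mm.
Euler critical load P_cr = π²EI/L_e² = π²×106000×2.274×10^6/3227² = 228500 N.
P_allow = P_cr/n = 228500/2.36 = 96800 N.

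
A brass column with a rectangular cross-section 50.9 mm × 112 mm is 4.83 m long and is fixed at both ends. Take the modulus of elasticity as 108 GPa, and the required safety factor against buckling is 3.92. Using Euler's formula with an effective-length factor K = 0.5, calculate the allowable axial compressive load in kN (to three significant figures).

Buckling occurs about the weak axis: I_min = h·b³/12 = 112×50.9³/12 = 1.231×10^6 mm⁴ (b = 50.9 mm is the smaller dimension).
Effective length L_e = KL = 0.5×4.83 m = 2415 mm.
Euler critical load P_cr = π²EI/L_e² = π²×108000×1.231×10^6/2415² = 224900 N.
P_allow = P_cr/n = 224900/3.92 = 57380 N.

P_allow = 57.4 kN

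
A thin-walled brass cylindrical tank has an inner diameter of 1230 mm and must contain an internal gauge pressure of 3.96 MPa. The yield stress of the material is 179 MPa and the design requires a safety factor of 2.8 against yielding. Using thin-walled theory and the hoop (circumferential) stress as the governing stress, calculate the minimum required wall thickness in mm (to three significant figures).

σ_allow = 179/2.8 = 63.93 MPa.
Hoop stress σ_h = pD/(2t), so t = pD/(2σ_allow) = 3.96×1230/(2×63.93) = 38.10 mm.

t = 38.1 mm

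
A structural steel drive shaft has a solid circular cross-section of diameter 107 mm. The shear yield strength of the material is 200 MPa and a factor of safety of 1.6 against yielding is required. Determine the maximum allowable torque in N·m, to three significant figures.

τ_allow = 200/1.6 = 125.0 MPa.
For a solid shaft T_allow = τ_allow·πd³/16; πd³/16 = π×107³/16 = 240500 mm³.
T_allow = 125.0×240500 = 3.007×10^7 N·mm = 30070 N·m.

T_allow = 30100 N·m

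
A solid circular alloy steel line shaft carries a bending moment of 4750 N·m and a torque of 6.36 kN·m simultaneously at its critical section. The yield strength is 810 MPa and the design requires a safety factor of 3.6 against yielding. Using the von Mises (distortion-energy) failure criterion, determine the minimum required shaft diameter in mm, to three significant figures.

d = 69.1 mm

σ_allow = σ_y/n = 810/3.6 = 225.0 MPa.
For a solid shaft σ_b = 32M/(πd³) and τ = 16T/(πd³), so the von Mises stress is σ' = (16/πd³)·√(4M²+3T²).
√(4M²+3T²) = √(4×(4.750×10^6)² + 3×(6.360×10^6)²) = 1.455×10^7 N·mm.
d³ = 16×1.455×10^7/(π×225.0) = 329300 mm³.
d = 69.05 mm.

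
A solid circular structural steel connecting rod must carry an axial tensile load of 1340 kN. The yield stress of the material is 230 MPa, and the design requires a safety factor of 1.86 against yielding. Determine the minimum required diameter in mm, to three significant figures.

Allowable stress σ_allow = 230/1.86 = 123.7 MPa.
Required area A = F/σ_allow = 1340000/123.7 = 10840 mm².
A = πd²/4 → d = √(4A/π) = 117.5 mm.

d = 117 mm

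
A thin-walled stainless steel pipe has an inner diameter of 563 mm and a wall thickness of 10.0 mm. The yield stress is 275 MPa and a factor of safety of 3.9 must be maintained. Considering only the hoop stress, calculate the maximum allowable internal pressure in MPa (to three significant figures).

σ_allow = 275/3.9 = 70.51 MPa.
σ_h = pD/(2t) → p_allow = 2σ_allow t/D = 2×70.51×10.0/563 = 2.505 MPa.

p_allow = 2.50 MPa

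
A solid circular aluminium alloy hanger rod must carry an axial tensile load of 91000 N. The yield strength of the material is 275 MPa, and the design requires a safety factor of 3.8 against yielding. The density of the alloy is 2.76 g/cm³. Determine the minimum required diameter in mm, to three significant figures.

Allowable stress σ_allow = 275/3.8 = 72.37 MPa.
Required area A = F/σ_allow = 91000/72.37 = 1257 mm².
A = πd²/4 → d = √(4A/π) = 40.01 mm.

d = 40.0 mm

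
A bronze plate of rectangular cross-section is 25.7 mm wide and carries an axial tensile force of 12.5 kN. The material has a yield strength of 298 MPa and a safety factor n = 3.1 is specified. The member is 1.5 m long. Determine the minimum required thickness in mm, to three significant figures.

t = 5.06 mm

σ_allow = 298/3.1 = 96.13 MPa.
Required area A = F/σ_allow = 12500/96.13 = 130.0 mm².
t = A/w = 130.0/25.7 = 5.060 mm.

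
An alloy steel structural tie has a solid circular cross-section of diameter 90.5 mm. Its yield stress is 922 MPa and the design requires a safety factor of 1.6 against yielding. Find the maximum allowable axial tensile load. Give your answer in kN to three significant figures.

σ_allow = 922/1.6 = 576.2 MPa.
A = πd²/4 = π×90.5²/4 = 6433 mm².
F_allow = σ_allow × A = 576.2×6433 = 3.707×10^6 N.

F_allow = 3710 kN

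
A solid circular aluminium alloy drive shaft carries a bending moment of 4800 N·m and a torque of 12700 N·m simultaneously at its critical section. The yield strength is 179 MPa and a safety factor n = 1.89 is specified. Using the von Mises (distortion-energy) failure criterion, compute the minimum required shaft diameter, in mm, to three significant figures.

d = 109 mm

σ_allow = σ_y/n = 179/1.89 = 94.71 MPa.
For a solid shaft σ_b = 32M/(πd³) and τ = 16T/(πd³), so the von Mises stress is σ' = (16/πd³)·√(4M²+3T²).
√(4M²+3T²) = √(4×(4.800×10^6)² + 3×(1.270×10^7)²) = 2.400×10^7 N·mm.
d³ = 16×2.400×10^7/(π×94.71) = 1.291×10^6 mm³.
d = 108.9 mm.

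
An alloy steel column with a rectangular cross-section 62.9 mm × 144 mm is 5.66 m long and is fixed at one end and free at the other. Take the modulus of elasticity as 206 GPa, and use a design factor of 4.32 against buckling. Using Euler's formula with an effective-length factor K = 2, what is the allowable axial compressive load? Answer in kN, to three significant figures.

P_allow = 11.0 kN

Buckling occurs about the weak axis: I_min = h·b³/12 = 144×62.9³/12 = 2.986×10^6 mm⁴ (b = 62.9 mm is the smaller dimension).
Effective length L_e = KL = 2×5.66 m = 11320 mm.
Euler critical load P_cr = π²EI/L_e² = π²×206000×2.986×10^6/11320² = 47380 N.
P_allow = P_cr/n = 47380/4.32 = 10970 N.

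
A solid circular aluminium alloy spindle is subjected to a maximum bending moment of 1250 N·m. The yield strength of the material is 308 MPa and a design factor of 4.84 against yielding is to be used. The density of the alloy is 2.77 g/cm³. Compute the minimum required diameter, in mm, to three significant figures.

d = 58.5 mm

σ_allow = 308/4.84 = 63.64 MPa.
For a solid circular section σ = 32M/(πd³), so d³ = 32M/(π σ_allow) = 32×1250000/(π×63.64) = 200100 mm³.
d = 58.49 mm.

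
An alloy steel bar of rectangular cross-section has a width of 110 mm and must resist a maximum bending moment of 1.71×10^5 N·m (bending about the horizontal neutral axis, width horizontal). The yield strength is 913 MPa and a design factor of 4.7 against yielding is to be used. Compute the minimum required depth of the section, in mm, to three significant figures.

σ_allow = 913/4.7 = 194.3 MPa.
For a rectangular section σ = 6M/(bh²), so h² = 6M/(b σ_allow) = 6×1.7100×10^8/(110×194.3) = 48020 mm².
h = 219.1 mm.

h = 219 mm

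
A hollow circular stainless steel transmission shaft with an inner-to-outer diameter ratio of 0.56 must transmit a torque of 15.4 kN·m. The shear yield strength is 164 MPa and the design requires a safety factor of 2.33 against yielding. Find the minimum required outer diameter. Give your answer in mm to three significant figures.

d_o = 107 mm

τ_allow = 164/2.33 = 70.39 MPa.
For a hollow shaft τ = 16T/[πd_o³(1−k⁴)] with k = 0.56, so 1−k⁴ = 0.9017.
d_o³ = 16T/[π τ_allow (1−k⁴)] = 16×1.5400×10^7/(π×70.39×0.9017) = 1.236×10^6 mm³.
d_o = 107.3 mm.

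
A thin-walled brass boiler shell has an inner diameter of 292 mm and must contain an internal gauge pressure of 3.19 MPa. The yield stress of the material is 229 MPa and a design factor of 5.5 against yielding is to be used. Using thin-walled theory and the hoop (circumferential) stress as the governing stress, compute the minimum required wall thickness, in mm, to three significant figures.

t = 11.2 mm

σ_allow = 229/5.5 = 41.64 MPa.
Hoop stress σ_h = pD/(2t), so t = pD/(2σ_allow) = 3.19×292/(2×41.64) = 11.19 mm.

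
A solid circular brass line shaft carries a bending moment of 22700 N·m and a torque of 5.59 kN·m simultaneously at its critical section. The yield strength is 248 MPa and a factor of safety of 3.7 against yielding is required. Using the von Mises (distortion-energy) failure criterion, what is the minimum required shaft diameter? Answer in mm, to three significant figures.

σ_allow = σ_y/n = 248/3.7 = 67.03 MPa.
For a solid shaft σ_b = 32M/(πd³) and τ = 16T/(πd³), so the von Mises stress is σ' = (16/πd³)·√(4M²+3T²).
√(4M²+3T²) = √(4×(2.270×10^7)² + 3×(5.590×10^6)²) = 4.642×10^7 N·mm.
d³ = 16×4.642×10^7/(π×67.03) = 3.527×10^6 mm³.
d = 152.2 mm.

d = 152 mm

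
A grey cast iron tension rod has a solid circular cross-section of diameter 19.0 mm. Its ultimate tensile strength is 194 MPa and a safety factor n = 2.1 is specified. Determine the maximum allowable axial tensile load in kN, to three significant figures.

σ_allow = 194/2.1 = 92.38 MPa.
A = πd²/4 = π×19.0²/4 = 283.5 mm².
F_allow = σ_allow × A = 92.38×283.5 = 26190 N.

F_allow = 26.2 kN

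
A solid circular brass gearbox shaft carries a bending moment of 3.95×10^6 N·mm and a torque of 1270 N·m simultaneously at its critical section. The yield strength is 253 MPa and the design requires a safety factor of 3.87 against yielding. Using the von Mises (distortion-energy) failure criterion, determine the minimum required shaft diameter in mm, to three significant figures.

d = 86.1 mm

σ_allow = σ_y/n = 253/3.87 = 65.37 MPa.
For a solid shaft σ_b = 32M/(πd³) and τ = 16T/(πd³), so the von Mises stress is σ' = (16/πd³)·√(4M²+3T²).
√(4M²+3T²) = √(4×(3.950×10^6)² + 3×(1.270×10^6)²) = 8.201×10^6 N·mm.
d³ = 16×8.201×10^6/(π×65.37) = 638900 mm³.
d = 86.13 mm.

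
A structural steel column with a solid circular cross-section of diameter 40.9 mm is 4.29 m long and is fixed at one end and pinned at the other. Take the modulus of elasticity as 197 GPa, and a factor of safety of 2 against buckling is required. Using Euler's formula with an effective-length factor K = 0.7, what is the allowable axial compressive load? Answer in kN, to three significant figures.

P_allow = 14.8 kN

I = πd⁴/64 = π×40.9⁴/64 = 137400 mm⁴.
Effective length L_e = KL = 0.7×4.29 m = 3003 mm.
Euler critical load P_cr = π²EI/L_e² = π²×197000×137400/3003² = 29620 N.
P_allow = P_cr/n = 29620/2 = 14810 N.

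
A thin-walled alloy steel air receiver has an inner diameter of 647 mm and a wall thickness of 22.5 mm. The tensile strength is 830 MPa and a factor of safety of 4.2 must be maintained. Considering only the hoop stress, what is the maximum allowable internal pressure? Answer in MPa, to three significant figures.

σ_allow = 830/4.2 = 197.6 MPa.
σ_h = pD/(2t) → p_allow = 2σ_allow t/D = 2×197.6×22.5/647 = 13.74 MPa.

p_allow = 13.7 MPa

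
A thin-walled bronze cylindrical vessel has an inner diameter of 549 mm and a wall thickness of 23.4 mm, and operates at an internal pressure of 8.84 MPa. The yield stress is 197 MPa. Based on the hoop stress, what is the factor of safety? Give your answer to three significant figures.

n = 1.90

σ_h = pD/(2t) = 8.84×549/(2×23.4) = 103.7 MPa.
n = 197/103.7 = 1.900.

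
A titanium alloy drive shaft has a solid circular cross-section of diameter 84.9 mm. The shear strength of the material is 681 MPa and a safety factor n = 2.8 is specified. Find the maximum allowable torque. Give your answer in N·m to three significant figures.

T_allow = 29200 N·m

τ_allow = 681/2.8 = 243.2 MPa.
For a solid shaft T_allow = τ_allow·πd³/16; πd³/16 = π×84.9³/16 = 120200 mm³.
T_allow = 243.2×120200 = 2.922×10^7 N·mm = 29220 N·m.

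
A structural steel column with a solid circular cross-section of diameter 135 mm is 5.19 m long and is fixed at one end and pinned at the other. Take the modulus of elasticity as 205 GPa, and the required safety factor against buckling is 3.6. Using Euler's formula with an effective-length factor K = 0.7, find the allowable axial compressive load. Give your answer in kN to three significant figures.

P_allow = 694 kN

I = πd⁴/64 = π×135⁴/64 = 1.630×10^7 mm⁴.
Effective length L_e = KL = 0.7×5.19 m = 3633 mm.
Euler critical load P_cr = π²EI/L_e² = π²×205000×1.630×10^7/3633² = 2.499×10^6 N.
P_allow = P_cr/n = 2.499×10^6/3.6 = 694300 N.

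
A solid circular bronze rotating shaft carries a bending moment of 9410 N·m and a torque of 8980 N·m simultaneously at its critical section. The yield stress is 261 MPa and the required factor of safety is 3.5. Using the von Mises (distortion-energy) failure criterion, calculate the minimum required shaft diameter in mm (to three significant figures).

σ_allow = σ_y/n = 261/3.5 = 74.57 MPa.
For a solid shaft σ_b = 32M/(πd³) and τ = 16T/(πd³), so the von Mises stress is σ' = (16/πd³)·√(4M²+3T²).
√(4M²+3T²) = √(4×(9.410×10^6)² + 3×(8.980×10^6)²) = 2.442×10^7 N·mm.
d³ = 16×2.442×10^7/(π×74.57) = 1.667×10^6 mm³.
d = 118.6 mm.

d = 119 mm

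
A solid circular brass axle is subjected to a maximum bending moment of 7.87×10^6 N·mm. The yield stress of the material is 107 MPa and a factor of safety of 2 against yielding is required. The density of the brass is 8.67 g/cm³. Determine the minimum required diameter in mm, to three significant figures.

d = 114 mm

σ_allow = 107/2 = 53.50 MPa.
For a solid circular section σ = 32M/(πd³), so d³ = 32M/(π σ_allow) = 32×7870000/(π×53.50) = 1.498×10^6 mm³.
d = 114.4 mm.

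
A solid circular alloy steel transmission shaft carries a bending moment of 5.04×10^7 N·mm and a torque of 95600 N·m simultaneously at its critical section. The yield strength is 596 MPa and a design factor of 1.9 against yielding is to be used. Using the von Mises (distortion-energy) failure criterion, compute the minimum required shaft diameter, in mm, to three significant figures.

σ_allow = σ_y/n = 596/1.9 = 313.7 MPa.
For a solid shaft σ_b = 32M/(πd³) and τ = 16T/(πd³), so the von Mises stress is σ' = (16/πd³)·√(4M²+3T²).
√(4M²+3T²) = √(4×(5.040×10^7)² + 3×(9.560×10^7)²) = 1.939×10^8 N·mm.
d³ = 16×1.939×10^8/(π×313.7) = 3.147×10^6 mm³.
d = 146.5 mm.

d = 147 mm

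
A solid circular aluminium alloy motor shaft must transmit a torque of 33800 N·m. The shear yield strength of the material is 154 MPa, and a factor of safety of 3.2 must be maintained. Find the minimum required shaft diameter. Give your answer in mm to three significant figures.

Allowable shear stress τ_allow = 154/3.2 = 48.12 MPa.
For a solid shaft τ = 16T/(πd³), so d³ = 16T/(π τ_allow) = 16×3.3800×10^7/(π×48.12) = 3.577×10^6 mm³.
d = (3.577×10^6)^(1/3) = 152.9 mm.

d = 153 mm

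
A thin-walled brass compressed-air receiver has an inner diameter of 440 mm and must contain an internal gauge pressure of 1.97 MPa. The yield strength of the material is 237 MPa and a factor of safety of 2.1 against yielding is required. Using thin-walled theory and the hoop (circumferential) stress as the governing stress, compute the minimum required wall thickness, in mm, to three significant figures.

σ_allow = 237/2.1 = 112.9 MPa.
Hoop stress σ_h = pD/(2t), so t = pD/(2σ_allow) = 1.97×440/(2×112.9) = 3.840 mm.

t = 3.84 mm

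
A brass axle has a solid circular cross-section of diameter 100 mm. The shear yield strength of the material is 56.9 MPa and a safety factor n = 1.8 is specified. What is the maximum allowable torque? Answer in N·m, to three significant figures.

T_allow = 6210 N·m

τ_allow = 56.9/1.8 = 31.61 MPa.
For a solid shaft T_allow = τ_allow·πd³/16; πd³/16 = π×100³/16 = 196300 mm³.
T_allow = 31.61×196300 = 6.207×10^6 N·mm = 6207 N·m.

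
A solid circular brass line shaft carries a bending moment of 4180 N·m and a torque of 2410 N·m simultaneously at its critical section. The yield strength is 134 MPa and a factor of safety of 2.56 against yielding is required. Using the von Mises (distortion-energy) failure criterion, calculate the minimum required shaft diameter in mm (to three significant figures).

σ_allow = σ_y/n = 134/2.56 = 52.34 MPa.
For a solid shaft σ_b = 32M/(πd³) and τ = 16T/(πd³), so the von Mises stress is σ' = (16/πd³)·√(4M²+3T²).
√(4M²+3T²) = √(4×(4.180×10^6)² + 3×(2.410×10^6)²) = 9.344×10^6 N·mm.
d³ = 16×9.344×10^6/(π×52.34) = 909200 mm³.
d = 96.88 mm.

d = 96.9 mm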